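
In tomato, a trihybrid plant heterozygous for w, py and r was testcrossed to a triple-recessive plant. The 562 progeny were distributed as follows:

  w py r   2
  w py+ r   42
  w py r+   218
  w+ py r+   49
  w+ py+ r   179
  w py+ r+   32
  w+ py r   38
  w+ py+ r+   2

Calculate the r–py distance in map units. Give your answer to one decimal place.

The two most frequent reciprocal classes, w+ py+ r and w py r+, are the parental types, so the F1 was w+ py+ r / w py r+.
The two rarest classes, w+ py+ r+ and w py r, are the double crossovers. Comparing them with the parentals, only the r allele has switched, so r is the middle locus and the order is w – r – py.
Crossovers in the r–py interval produce the single-crossover classes w+ py r and w py+ r+ (38 + 32 = 70) plus the double crossovers (4).
RF(r–py) = (70 + 4) / 562 = 74/562 = 0.1317 → 13.2 map units.

13.2 map units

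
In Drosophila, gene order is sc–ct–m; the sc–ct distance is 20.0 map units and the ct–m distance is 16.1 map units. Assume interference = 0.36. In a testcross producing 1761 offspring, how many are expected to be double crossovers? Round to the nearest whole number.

Map distances give recombination frequencies of 0.200 and 0.161 for the two intervals.
With interference 0.36 (so coincidence = 0.64), expected double-crossover frequency = 0.200 × 0.161 × 0.64 = 0.02061.
Expected number = 0.02061 × 1761 = 36.29 ≈ 36.

36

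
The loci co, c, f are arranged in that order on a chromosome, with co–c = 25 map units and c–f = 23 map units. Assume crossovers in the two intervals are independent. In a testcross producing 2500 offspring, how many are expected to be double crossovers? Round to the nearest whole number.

Map distances give recombination frequencies of 0.250 and 0.230 for the two intervals.
With no interference, expected double-crossover frequency = 0.250 × 0.230 = 0.05750.
Expected number = 0.05750 × 2500 = 143.75 ≈ 144.

144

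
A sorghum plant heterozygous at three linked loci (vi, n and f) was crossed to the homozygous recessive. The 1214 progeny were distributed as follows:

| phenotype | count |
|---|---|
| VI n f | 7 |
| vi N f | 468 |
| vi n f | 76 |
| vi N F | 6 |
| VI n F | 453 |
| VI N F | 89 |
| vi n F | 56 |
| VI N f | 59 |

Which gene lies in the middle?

The two most frequent reciprocal classes, VI n F and vi N f, are the parental types, so the F1 was VI n F / vi N f.
The two rarest classes, VI n f and vi N F, are the double crossovers. Comparing them with the parentals, only the f allele has switched, so f is the middle locus and the order is vi – f – n.

f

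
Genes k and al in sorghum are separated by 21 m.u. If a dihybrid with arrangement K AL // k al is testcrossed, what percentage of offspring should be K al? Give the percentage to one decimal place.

A map distance of 21 m.u. corresponds to a recombination frequency of 0.210.
The F1 is K AL / k al, so K al is a recombinant gamete class with expected frequency r/2 = 0.210/2 = 0.1050.
That is 0.1050 = 10.5% of the progeny.

10.5%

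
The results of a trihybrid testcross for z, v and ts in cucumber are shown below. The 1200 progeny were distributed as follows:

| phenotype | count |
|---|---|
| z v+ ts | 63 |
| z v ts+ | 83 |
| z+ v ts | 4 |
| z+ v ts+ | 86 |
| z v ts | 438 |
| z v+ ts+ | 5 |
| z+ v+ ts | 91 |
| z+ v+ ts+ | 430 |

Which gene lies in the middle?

The two most frequent reciprocal classes, z v ts and z+ v+ ts+, are the parental types, so the F1 was z v ts / z+ v+ ts+.
The two rarest classes, z+ v ts and z v+ ts+, are the double crossovers. Comparing them with the parentals, only the z allele has switched, so z is the middle locus and the order is v – z – ts.

z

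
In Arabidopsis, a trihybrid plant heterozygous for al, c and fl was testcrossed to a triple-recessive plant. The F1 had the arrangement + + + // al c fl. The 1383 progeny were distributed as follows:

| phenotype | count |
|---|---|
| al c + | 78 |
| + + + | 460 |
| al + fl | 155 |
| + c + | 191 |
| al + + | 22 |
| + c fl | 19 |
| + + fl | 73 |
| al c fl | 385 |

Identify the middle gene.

al

The two rarest classes, al + + and + c fl, are the double crossovers. Comparing them with the parentals, only the al allele has switched, so al is the middle locus and the order is c – al – fl.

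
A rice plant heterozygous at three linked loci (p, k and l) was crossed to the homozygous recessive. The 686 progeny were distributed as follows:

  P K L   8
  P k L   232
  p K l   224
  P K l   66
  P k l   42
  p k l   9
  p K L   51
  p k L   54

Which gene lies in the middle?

k

The two most frequent reciprocal classes, p K l and P k L, are the parental types, so the F1 was p K l / P k L.
The two rarest classes, p k l and P K L, are the double crossovers. Comparing them with the parentals, only the k allele has switched, so k is the middle locus and the order is l – k – p.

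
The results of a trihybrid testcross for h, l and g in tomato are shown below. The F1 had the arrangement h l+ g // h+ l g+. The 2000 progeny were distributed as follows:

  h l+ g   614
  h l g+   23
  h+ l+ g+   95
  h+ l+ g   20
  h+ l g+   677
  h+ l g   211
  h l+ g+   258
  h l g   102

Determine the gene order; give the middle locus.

h

The two rarest classes, h+ l+ g and h l g+, are the double crossovers. Comparing them with the parentals, only the h allele has switched, so h is the middle locus and the order is l – h – g.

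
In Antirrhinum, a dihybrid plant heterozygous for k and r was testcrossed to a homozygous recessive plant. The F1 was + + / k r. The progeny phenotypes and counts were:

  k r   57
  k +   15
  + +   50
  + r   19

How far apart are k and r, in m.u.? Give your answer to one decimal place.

24.1 m.u.

The recombinant classes are + r and k +: 19 + 15 = 34.
Recombination frequency = 34/141 = 0.2411 ≈ 24.1%, i.e. 24.1 m.u.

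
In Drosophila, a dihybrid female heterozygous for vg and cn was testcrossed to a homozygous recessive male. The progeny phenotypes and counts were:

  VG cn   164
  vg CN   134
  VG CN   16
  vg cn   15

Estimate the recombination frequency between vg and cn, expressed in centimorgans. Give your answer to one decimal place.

9.4 centimorgans

The two most frequent classes, VG cn (164) and vg CN (134), are the parental types, so the F1 was VG cn / vg CN.
The recombinant classes are VG CN and vg cn: 16 + 15 = 31.
Recombination frequency = 31/329 = 0.0942 ≈ 9.4%, i.e. 9.4 centimorgans.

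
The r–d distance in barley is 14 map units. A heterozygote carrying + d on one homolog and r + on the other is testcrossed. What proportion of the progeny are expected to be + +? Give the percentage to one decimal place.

A map distance of 14 map units corresponds to a recombination frequency of 0.140.
The F1 is + d / r +, so + + is a recombinant gamete class with expected frequency r/2 = 0.140/2 = 0.0700.
That is 0.0700 = 7.0% of the progeny.

7.0%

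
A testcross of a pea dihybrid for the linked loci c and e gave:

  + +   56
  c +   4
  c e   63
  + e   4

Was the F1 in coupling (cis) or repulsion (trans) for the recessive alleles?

The two most frequent classes are + + (56) and c e (63); these are the parental (non-recombinant) types.
So the F1 carried + + on one chromosome and c e on the other — the recessive alleles are on the same chromosome (cis / coupling).

cis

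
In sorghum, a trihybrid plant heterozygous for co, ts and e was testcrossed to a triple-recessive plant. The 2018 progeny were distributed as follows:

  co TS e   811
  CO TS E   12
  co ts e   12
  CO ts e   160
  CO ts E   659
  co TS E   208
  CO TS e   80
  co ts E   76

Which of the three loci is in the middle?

ts

The two most frequent reciprocal classes, CO ts E and co TS e, are the parental types, so the F1 was CO ts E / co TS e.
The two rarest classes, CO TS E and co ts e, are the double crossovers. Comparing them with the parentals, only the ts allele has switched, so ts is the middle locus and the order is e – ts – co.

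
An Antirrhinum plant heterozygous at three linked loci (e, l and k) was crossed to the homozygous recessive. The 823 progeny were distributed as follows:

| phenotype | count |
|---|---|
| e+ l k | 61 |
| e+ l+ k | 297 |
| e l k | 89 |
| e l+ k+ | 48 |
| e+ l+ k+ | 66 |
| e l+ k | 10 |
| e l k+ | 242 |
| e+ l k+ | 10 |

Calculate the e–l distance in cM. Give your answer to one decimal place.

15.7 cM

The two most frequent reciprocal classes, e+ l+ k and e l k+, are the parental types, so the F1 was e+ l+ k / e l k+.
The two rarest classes, e l+ k and e+ l k+, are the double crossovers. Comparing them with the parentals, only the e allele has switched, so e is the middle locus and the order is l – e – k.
Crossovers in the l–e interval produce the single-crossover classes e+ l k and e l+ k+ (61 + 48 = 109) plus the double crossovers (20).
RF(l–e) = (109 + 20) / 823 = 129/823 = 0.1567 → 15.7 cM.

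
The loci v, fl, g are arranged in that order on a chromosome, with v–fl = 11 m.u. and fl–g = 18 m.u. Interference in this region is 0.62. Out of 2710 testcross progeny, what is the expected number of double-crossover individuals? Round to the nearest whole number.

Map distances give recombination frequencies of 0.110 and 0.180 for the two intervals.
With interference 0.62 (so coincidence = 0.38), expected double-crossover frequency = 0.110 × 0.180 × 0.38 = 0.00752.
Expected number = 0.00752 × 2710 = 20.39 ≈ 20.

20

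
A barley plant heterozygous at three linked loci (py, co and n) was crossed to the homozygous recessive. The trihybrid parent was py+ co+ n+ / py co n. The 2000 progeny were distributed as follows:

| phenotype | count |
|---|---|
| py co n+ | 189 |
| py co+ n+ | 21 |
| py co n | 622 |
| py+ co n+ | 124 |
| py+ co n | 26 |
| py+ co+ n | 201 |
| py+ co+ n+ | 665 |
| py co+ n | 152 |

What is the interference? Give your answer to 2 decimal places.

0.33

The two rarest classes, py co+ n+ and py+ co n, are the double crossovers. Comparing them with the parentals, only the py allele has switched, so py is the middle locus and the order is co – py – n.
co–py: (276 + 47)/2000 = 0.1615; py–n: (390 + 47)/2000 = 0.2185.
Expected DCO frequency = 0.1615 × 0.2185 ≈ 0.03529; observed = 47/2000 ≈ 0.02350.
Coefficient of coincidence = 0.02350/0.03529 ≈ 0.67; interference = 1 − 0.67 = 0.33.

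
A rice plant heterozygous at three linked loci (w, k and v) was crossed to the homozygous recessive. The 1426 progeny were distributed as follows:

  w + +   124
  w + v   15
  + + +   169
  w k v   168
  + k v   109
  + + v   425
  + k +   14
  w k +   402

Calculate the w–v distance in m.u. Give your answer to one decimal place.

The two most frequent reciprocal classes, w k + and + + v, are the parental types, so the F1 was w k + / + + v.
The two rarest classes, + k + and w + v, are the double crossovers. Comparing them with the parentals, only the w allele has switched, so w is the middle locus and the order is k – w – v.
Crossovers in the w–v interval produce the single-crossover classes w k v and + + + (168 + 169 = 337) plus the double crossovers (29).
RF(w–v) = (337 + 29) / 1426 = 366/1426 = 0.2567 → 25.7 m.u.

25.7 m.u.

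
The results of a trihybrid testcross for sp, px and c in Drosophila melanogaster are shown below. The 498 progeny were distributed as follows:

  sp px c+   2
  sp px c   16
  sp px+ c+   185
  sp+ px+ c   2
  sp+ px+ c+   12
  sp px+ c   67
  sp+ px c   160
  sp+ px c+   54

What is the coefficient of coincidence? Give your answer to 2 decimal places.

The two most frequent reciprocal classes, sp px+ c+ and sp+ px c, are the parental types, so the F1 was sp px+ c+ / sp+ px c.
The two rarest classes, sp px c+ and sp+ px+ c, are the double crossovers. Comparing them with the parentals, only the px allele has switched, so px is the middle locus and the order is c – px – sp.
c–px: (121 + 4)/498 = 0.2510; px–sp: (28 + 4)/498 = 0.0643.
Expected DCO frequency = 0.2510 × 0.0643 ≈ 0.01614; observed = 4/498 ≈ 0.00803.
Coefficient of coincidence = 0.00803/0.01614 ≈ 0.50.

0.50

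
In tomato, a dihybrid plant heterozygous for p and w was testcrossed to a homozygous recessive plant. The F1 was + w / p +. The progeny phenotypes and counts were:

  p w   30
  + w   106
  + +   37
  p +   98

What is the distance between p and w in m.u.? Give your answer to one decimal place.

The recombinant classes are + + and p w: 37 + 30 = 67.
Recombination frequency = 67/271 = 0.2472 ≈ 24.7%, i.e. 24.7 m.u.

24.7 m.u.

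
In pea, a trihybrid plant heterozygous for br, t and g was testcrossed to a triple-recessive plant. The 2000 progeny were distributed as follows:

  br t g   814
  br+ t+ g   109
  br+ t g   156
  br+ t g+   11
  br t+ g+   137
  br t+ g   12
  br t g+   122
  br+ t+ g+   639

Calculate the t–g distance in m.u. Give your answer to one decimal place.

12.7 m.u.

The two most frequent reciprocal classes, br t g and br+ t+ g+, are the parental types, so the F1 was br t g / br+ t+ g+.
The two rarest classes, br t+ g and br+ t g+, are the double crossovers. Comparing them with the parentals, only the t allele has switched, so t is the middle locus and the order is g – t – br.
Crossovers in the g–t interval produce the single-crossover classes br t g+ and br+ t+ g (122 + 109 = 231) plus the double crossovers (23).
RF(g–t) = (231 + 23) / 2000 = 254/2000 = 0.1270 → 12.7 m.u.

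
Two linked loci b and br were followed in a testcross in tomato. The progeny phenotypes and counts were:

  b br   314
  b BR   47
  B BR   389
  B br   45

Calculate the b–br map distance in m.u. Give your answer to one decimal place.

The two most frequent classes, B BR (389) and b br (314), are the parental types, so the F1 was B BR / b br.
The recombinant classes are B br and b BR: 45 + 47 = 92.
Recombination frequency = 92/795 = 0.1157 ≈ 11.6%, i.e. 11.6 m.u.

11.6 m.u.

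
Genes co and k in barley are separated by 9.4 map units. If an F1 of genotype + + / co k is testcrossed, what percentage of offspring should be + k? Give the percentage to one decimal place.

A map distance of 9.4 map units corresponds to a recombination frequency of 0.094.
The F1 is + + / co k, so + k is a recombinant gamete class with expected frequency r/2 = 0.094/2 = 0.0470.
That is 0.0470 = 4.7% of the progeny.

4.7%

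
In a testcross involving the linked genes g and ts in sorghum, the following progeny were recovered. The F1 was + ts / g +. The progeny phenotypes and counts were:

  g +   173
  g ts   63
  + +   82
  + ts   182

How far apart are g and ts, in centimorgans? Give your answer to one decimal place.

The recombinant classes are + + and g ts: 82 + 63 = 145.
Recombination frequency = 145/500 = 0.2900 ≈ 29.0%, i.e. 29.0 centimorgans.

29.0 centimorgans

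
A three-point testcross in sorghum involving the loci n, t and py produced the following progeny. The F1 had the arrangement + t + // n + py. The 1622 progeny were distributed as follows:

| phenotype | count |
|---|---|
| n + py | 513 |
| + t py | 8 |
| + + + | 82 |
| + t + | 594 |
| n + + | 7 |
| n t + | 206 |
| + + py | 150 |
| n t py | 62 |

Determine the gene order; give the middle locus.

The two rarest classes, + t py and n + +, are the double crossovers. Comparing them with the parentals, only the py allele has switched, so py is the middle locus and the order is n – py – t.

py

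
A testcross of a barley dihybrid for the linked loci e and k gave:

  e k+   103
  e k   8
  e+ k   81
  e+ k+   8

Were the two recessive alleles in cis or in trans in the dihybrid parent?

trans

The two most frequent classes are e+ k (81) and e k+ (103); these are the parental (non-recombinant) types.
So the F1 carried e+ k on one chromosome and e k+ on the other — the recessive alleles are on opposite chromosomes (trans / repulsion).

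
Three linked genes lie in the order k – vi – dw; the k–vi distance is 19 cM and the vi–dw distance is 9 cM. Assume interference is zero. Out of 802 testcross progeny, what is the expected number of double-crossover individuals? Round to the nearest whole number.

Map distances give recombination frequencies of 0.190 and 0.090 for the two intervals.
With no interference, expected double-crossover frequency = 0.190 × 0.090 = 0.01710.
Expected number = 0.01710 × 802 = 13.71 ≈ 14.

14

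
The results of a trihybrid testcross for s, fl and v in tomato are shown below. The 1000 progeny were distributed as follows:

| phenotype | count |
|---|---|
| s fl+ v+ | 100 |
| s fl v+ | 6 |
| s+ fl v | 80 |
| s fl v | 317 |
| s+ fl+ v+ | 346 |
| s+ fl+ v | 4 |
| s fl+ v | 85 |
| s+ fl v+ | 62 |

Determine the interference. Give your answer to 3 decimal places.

0.665

The two most frequent reciprocal classes, s fl v and s+ fl+ v+, are the parental types, so the F1 was s fl v / s+ fl+ v+.
The two rarest classes, s fl v+ and s+ fl+ v, are the double crossovers. Comparing them with the parentals, only the v allele has switched, so v is the middle locus and the order is fl – v – s.
fl–v: (147 + 10)/1000 = 0.1570; v–s: (180 + 10)/1000 = 0.1900.
Expected DCO frequency = 0.1570 × 0.1900 ≈ 0.02983; observed = 10/1000 ≈ 0.01000.
Coefficient of coincidence = 0.01000/0.02983 ≈ 0.335; interference = 1 − 0.335 = 0.665.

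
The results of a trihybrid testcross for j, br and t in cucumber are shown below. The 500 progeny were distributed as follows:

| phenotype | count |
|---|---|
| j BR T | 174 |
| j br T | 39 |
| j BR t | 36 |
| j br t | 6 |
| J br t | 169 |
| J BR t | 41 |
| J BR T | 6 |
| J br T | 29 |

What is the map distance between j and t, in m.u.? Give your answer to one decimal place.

The two most frequent reciprocal classes, J br t and j BR T, are the parental types, so the F1 was J br t / j BR T.
The two rarest classes, j br t and J BR T, are the double crossovers. Comparing them with the parentals, only the j allele has switched, so j is the middle locus and the order is br – j – t.
Crossovers in the j–t interval produce the single-crossover classes J br T and j BR t (29 + 36 = 65) plus the double crossovers (12).
RF(j–t) = (65 + 12) / 500 = 77/500 = 0.1540 → 15.4 m.u.

15.4 m.u.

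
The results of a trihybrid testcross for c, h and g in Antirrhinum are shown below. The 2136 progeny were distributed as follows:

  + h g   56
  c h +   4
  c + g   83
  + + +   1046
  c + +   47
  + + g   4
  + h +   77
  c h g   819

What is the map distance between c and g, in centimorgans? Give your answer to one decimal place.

5.2 centimorgans

The two most frequent reciprocal classes, + + + and c h g, are the parental types, so the F1 was + + + / c h g.
The two rarest classes, + + g and c h +, are the double crossovers. Comparing them with the parentals, only the g allele has switched, so g is the middle locus and the order is h – g – c.
Crossovers in the g–c interval produce the single-crossover classes c + + and + h g (47 + 56 = 103) plus the double crossovers (8).
RF(g–c) = (103 + 8) / 2136 = 111/2136 = 0.0520 → 5.2 centimorgans.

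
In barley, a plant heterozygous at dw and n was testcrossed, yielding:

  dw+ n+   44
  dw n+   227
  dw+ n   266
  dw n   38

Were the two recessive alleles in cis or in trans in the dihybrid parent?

trans

The two most frequent classes are dw+ n (266) and dw n+ (227); these are the parental (non-recombinant) types.
So the F1 carried dw+ n on one chromosome and dw n+ on the other — the recessive alleles are on opposite chromosomes (trans / repulsion).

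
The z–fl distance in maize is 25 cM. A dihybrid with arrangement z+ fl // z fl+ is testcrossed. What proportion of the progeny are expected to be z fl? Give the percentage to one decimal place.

A map distance of 25 cM corresponds to a recombination frequency of 0.250.
The F1 is z+ fl / z fl+, so z fl is a recombinant gamete class with expected frequency r/2 = 0.250/2 = 0.1250.
That is 0.1250 = 12.5% of the progeny.

12.5%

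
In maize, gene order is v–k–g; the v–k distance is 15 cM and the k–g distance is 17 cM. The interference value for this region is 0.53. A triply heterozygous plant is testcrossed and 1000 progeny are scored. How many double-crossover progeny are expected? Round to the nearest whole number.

Map distances give recombination frequencies of 0.150 and 0.170 for the two intervals.
With interference 0.53 (so coincidence = 0.47), expected double-crossover frequency = 0.150 × 0.170 × 0.47 = 0.01199.
Expected number = 0.01199 × 1000 = 11.99 ≈ 12.

12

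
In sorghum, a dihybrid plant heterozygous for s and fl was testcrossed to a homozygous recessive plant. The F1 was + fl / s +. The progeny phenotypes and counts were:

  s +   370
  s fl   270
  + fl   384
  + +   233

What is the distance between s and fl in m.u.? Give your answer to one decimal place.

The recombinant classes are + + and s fl: 233 + 270 = 503.
Recombination frequency = 503/1257 = 0.4002 ≈ 40.0%, i.e. 40.0 m.u.

40.0 m.u.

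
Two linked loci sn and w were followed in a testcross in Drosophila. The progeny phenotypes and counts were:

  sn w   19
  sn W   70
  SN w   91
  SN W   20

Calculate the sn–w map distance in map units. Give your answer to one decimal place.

19.5 map units

The two most frequent classes, SN w (91) and sn W (70), are the parental types, so the F1 was SN w / sn W.
The recombinant classes are SN W and sn w: 20 + 19 = 39.
Recombination frequency = 39/200 = 0.1950 ≈ 19.5%, i.e. 19.5 map units.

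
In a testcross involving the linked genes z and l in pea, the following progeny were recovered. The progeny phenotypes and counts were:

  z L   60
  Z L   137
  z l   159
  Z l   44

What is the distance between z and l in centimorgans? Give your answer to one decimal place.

26.0 centimorgans

The two most frequent classes, Z L (137) and z l (159), are the parental types, so the F1 was Z L / z l.
The recombinant classes are Z l and z L: 44 + 60 = 104.
Recombination frequency = 104/400 = 0.2600 ≈ 26.0%, i.e. 26.0 centimorgans.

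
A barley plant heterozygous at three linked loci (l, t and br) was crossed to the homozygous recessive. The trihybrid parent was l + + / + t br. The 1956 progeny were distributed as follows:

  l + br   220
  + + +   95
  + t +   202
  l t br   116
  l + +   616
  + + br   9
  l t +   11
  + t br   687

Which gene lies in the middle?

The two rarest classes, l t + and + + br, are the double crossovers. Comparing them with the parentals, only the t allele has switched, so t is the middle locus and the order is l – t – br.

t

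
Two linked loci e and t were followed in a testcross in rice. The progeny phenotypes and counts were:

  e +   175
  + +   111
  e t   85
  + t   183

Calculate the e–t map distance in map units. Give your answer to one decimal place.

The two most frequent classes, + t (183) and e + (175), are the parental types, so the F1 was + t / e +.
The recombinant classes are + + and e t: 111 + 85 = 196.
Recombination frequency = 196/554 = 0.3538 ≈ 35.4%, i.e. 35.4 map units.

35.4 map units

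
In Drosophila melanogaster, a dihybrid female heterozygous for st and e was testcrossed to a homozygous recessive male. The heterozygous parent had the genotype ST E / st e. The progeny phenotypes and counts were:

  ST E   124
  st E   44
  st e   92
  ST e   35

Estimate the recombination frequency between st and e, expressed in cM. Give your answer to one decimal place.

26.8 cM

The recombinant classes are ST e and st E: 35 + 44 = 79.
Recombination frequency = 79/295 = 0.2678 ≈ 26.8%, i.e. 26.8 cM.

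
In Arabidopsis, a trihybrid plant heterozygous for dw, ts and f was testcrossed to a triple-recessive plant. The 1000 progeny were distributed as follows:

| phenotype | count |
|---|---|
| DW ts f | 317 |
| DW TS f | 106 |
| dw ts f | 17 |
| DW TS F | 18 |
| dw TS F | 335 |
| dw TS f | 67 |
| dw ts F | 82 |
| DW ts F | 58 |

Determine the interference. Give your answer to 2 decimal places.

The two most frequent reciprocal classes, DW ts f and dw TS F, are the parental types, so the F1 was DW ts f / dw TS F.
The two rarest classes, dw ts f and DW TS F, are the double crossovers. Comparing them with the parentals, only the dw allele has switched, so dw is the middle locus and the order is ts – dw – f.
ts–dw: (188 + 35)/1000 = 0.2230; dw–f: (125 + 35)/1000 = 0.1600.
Expected DCO frequency = 0.2230 × 0.1600 ≈ 0.03568; observed = 35/1000 ≈ 0.03500.
Coefficient of coincidence = 0.03500/0.03568 ≈ 0.98; interference = 1 − 0.98 = 0.02.

0.02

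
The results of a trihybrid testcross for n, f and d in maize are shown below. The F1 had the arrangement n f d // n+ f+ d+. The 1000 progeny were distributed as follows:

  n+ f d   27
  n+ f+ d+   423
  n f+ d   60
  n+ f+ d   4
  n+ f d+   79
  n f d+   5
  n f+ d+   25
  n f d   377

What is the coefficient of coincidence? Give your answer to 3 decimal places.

0.997

The two rarest classes, n f d+ and n+ f+ d, are the double crossovers. Comparing them with the parentals, only the d allele has switched, so d is the middle locus and the order is n – d – f.
n–d: (52 + 9)/1000 = 0.0610; d–f: (139 + 9)/1000 = 0.1480.
Expected DCO frequency = 0.0610 × 0.1480 ≈ 0.00903; observed = 9/1000 ≈ 0.00900.
Coefficient of coincidence = 0.00900/0.00903 ≈ 0.997.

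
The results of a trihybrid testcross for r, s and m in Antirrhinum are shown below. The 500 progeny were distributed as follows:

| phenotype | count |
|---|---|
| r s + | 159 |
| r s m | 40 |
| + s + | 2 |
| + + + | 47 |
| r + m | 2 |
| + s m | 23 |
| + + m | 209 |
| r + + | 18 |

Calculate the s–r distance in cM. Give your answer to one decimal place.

9.0 cM

The two most frequent reciprocal classes, + + m and r s +, are the parental types, so the F1 was + + m / r s +.
The two rarest classes, r + m and + s +, are the double crossovers. Comparing them with the parentals, only the r allele has switched, so r is the middle locus and the order is m – r – s.
Crossovers in the r–s interval produce the single-crossover classes + s m and r + + (23 + 18 = 41) plus the double crossovers (4).
RF(r–s) = (41 + 4) / 500 = 45/500 = 0.0900 → 9.0 cM.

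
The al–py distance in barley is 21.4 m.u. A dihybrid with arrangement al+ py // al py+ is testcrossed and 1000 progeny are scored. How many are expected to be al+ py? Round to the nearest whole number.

A map distance of 21.4 m.u. corresponds to a recombination frequency of 0.214.
The F1 is al+ py / al py+, so al+ py is a parental gamete class with expected frequency (1 − r)/2 = 0.786/2 = 0.3930.
Expected number = 0.3930 × 1000 = 393.00 ≈ 393.

393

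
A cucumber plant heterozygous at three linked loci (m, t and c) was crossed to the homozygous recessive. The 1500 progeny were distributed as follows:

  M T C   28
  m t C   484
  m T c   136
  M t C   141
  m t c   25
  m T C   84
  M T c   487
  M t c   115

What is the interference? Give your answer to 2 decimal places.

0.04

The two most frequent reciprocal classes, m t C and M T c, are the parental types, so the F1 was m t C / M T c.
The two rarest classes, m t c and M T C, are the double crossovers. Comparing them with the parentals, only the c allele has switched, so c is the middle locus and the order is t – c – m.
t–c: (199 + 53)/1500 = 0.1680; c–m: (277 + 53)/1500 = 0.2200.
Expected DCO frequency = 0.1680 × 0.2200 ≈ 0.03696; observed = 53/1500 ≈ 0.03533.
Coefficient of coincidence = 0.03533/0.03696 ≈ 0.96; interference = 1 − 0.96 = 0.04.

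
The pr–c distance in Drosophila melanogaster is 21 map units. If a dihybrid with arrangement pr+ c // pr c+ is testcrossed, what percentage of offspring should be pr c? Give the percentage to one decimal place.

A map distance of 21 map units corresponds to a recombination frequency of 0.210.
The F1 is pr+ c / pr c+, so pr c is a recombinant gamete class with expected frequency r/2 = 0.210/2 = 0.1050.
That is 0.1050 = 10.5% of the progeny.

10.5%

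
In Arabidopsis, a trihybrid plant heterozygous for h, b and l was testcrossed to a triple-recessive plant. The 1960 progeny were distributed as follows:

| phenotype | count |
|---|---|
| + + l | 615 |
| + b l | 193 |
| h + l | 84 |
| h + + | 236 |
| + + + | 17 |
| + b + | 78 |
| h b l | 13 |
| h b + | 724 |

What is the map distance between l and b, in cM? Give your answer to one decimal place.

The two most frequent reciprocal classes, + + l and h b +, are the parental types, so the F1 was + + l / h b +.
The two rarest classes, + + + and h b l, are the double crossovers. Comparing them with the parentals, only the l allele has switched, so l is the middle locus and the order is h – l – b.
Crossovers in the l–b interval produce the single-crossover classes + b l and h + + (193 + 236 = 429) plus the double crossovers (30).
RF(l–b) = (429 + 30) / 1960 = 459/1960 = 0.2342 → 23.4 cM.

23.4 cM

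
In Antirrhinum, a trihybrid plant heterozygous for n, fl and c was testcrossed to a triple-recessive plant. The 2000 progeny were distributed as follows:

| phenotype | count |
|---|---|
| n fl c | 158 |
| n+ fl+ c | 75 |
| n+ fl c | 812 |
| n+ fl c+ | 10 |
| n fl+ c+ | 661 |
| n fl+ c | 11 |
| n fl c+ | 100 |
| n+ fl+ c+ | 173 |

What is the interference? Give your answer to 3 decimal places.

0.391

The two most frequent reciprocal classes, n+ fl c and n fl+ c+, are the parental types, so the F1 was n+ fl c / n fl+ c+.
The two rarest classes, n+ fl c+ and n fl+ c, are the double crossovers. Comparing them with the parentals, only the c allele has switched, so c is the middle locus and the order is fl – c – n.
fl–c: (175 + 21)/2000 = 0.0980; c–n: (331 + 21)/2000 = 0.1760.
Expected DCO frequency = 0.0980 × 0.1760 ≈ 0.01725; observed = 21/2000 ≈ 0.01050.
Coefficient of coincidence = 0.01050/0.01725 ≈ 0.609; interference = 1 − 0.609 = 0.391.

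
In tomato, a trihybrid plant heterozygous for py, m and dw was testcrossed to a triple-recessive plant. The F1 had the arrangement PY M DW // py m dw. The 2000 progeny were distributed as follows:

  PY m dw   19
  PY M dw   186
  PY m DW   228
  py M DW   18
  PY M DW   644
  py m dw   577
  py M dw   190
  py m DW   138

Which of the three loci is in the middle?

py

The two rarest classes, py M DW and PY m dw, are the double crossovers. Comparing them with the parentals, only the py allele has switched, so py is the middle locus and the order is dw – py – m.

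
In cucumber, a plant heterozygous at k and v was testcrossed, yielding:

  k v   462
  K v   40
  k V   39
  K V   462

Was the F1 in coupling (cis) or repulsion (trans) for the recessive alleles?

The two most frequent classes are K V (462) and k v (462); these are the parental (non-recombinant) types.
So the F1 carried K V on one chromosome and k v on the other — the recessive alleles are on the same chromosome (cis / coupling).

cis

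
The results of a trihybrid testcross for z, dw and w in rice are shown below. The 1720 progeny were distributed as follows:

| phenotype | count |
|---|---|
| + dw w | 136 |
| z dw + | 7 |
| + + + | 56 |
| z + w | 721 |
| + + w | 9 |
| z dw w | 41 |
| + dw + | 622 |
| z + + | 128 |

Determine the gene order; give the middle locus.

z

The two most frequent reciprocal classes, + dw + and z + w, are the parental types, so the F1 was + dw + / z + w.
The two rarest classes, z dw + and + + w, are the double crossovers. Comparing them with the parentals, only the z allele has switched, so z is the middle locus and the order is w – z – dw.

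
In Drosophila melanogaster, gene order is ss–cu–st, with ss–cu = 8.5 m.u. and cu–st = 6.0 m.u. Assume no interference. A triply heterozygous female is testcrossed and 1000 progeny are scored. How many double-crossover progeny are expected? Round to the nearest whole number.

Map distances give recombination frequencies of 0.085 and 0.060 for the two intervals.
With no interference, expected double-crossover frequency = 0.085 × 0.060 = 0.00510.
Expected number = 0.00510 × 1000 = 5.10 ≈ 5.

5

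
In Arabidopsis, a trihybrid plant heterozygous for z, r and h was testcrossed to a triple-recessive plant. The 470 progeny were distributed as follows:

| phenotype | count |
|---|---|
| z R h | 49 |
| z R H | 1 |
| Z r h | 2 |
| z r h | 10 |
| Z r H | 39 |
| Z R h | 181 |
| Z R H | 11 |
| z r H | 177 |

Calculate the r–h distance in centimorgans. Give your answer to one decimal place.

5.1 centimorgans

The two most frequent reciprocal classes, Z R h and z r H, are the parental types, so the F1 was Z R h / z r H.
The two rarest classes, Z r h and z R H, are the double crossovers. Comparing them with the parentals, only the r allele has switched, so r is the middle locus and the order is h – r – z.
Crossovers in the h–r interval produce the single-crossover classes Z R H and z r h (11 + 10 = 21) plus the double crossovers (3).
RF(h–r) = (21 + 3) / 470 = 24/470 = 0.0511 → 5.1 centimorgans.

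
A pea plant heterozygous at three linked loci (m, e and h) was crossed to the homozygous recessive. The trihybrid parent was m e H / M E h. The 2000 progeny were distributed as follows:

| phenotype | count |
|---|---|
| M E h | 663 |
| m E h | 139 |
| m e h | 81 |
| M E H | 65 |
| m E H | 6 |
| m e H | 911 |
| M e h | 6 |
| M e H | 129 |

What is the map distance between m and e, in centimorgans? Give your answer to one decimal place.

The two rarest classes, m E H and M e h, are the double crossovers. Comparing them with the parentals, only the e allele has switched, so e is the middle locus and the order is m – e – h.
Crossovers in the m–e interval produce the single-crossover classes M e H and m E h (129 + 139 = 268) plus the double crossovers (12).
RF(m–e) = (268 + 12) / 2000 = 280/2000 = 0.1400 → 14.0 centimorgans.

14.0 centimorgans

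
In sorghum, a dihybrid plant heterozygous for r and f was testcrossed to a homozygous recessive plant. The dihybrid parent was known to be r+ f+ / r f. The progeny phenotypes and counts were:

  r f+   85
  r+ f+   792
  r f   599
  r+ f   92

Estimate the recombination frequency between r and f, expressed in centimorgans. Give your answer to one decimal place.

The recombinant classes are r+ f and r f+: 92 + 85 = 177.
Recombination frequency = 177/1568 = 0.1129 ≈ 11.3%, i.e. 11.3 centimorgans.

11.3 centimorgans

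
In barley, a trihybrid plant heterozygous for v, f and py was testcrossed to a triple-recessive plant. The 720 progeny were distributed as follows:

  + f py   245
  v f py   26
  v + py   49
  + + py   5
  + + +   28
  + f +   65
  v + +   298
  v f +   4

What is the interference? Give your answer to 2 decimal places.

0.16

The two most frequent reciprocal classes, + f py and v + +, are the parental types, so the F1 was + f py / v + +.
The two rarest classes, + + py and v f +, are the double crossovers. Comparing them with the parentals, only the f allele has switched, so f is the middle locus and the order is v – f – py.
v–f: (54 + 9)/720 = 0.0875; f–py: (114 + 9)/720 = 0.1708.
Expected DCO frequency = 0.0875 × 0.1708 ≈ 0.01494; observed = 9/720 ≈ 0.01250.
Coefficient of coincidence = 0.01250/0.01494 ≈ 0.84; interference = 1 − 0.84 = 0.16.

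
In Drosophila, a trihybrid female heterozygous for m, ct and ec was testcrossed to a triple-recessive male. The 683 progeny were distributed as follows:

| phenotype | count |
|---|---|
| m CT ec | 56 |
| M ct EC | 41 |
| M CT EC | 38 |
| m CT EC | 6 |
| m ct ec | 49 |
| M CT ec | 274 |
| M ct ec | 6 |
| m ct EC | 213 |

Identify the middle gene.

ct

The two most frequent reciprocal classes, M CT ec and m ct EC, are the parental types, so the F1 was M CT ec / m ct EC.
The two rarest classes, M ct ec and m CT EC, are the double crossovers. Comparing them with the parentals, only the ct allele has switched, so ct is the middle locus and the order is m – ct – ec.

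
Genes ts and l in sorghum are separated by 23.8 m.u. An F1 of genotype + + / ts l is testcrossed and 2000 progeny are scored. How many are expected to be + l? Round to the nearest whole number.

238

A map distance of 23.8 m.u. corresponds to a recombination frequency of 0.238.
The F1 is + + / ts l, so + l is a recombinant gamete class with expected frequency r/2 = 0.238/2 = 0.1190.
Expected number = 0.1190 × 2000 = 238.00 ≈ 238.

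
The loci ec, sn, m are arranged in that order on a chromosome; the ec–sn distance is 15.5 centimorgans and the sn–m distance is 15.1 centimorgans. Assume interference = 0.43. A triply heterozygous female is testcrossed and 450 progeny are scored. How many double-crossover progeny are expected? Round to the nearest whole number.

6

Map distances give recombination frequencies of 0.155 and 0.151 for the two intervals.
With interference 0.43 (so coincidence = 0.57), expected double-crossover frequency = 0.155 × 0.151 × 0.57 = 0.01334.
Expected number = 0.01334 × 450 = 6.00 ≈ 6.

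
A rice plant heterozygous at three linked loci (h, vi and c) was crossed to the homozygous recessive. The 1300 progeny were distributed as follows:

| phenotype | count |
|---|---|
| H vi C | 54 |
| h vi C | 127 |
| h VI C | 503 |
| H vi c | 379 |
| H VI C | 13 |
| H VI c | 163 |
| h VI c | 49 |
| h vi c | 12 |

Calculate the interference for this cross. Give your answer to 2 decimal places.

0.19

The two most frequent reciprocal classes, h VI C and H vi c, are the parental types, so the F1 was h VI C / H vi c.
The two rarest classes, H VI C and h vi c, are the double crossovers. Comparing them with the parentals, only the h allele has switched, so h is the middle locus and the order is c – h – vi.
c–h: (103 + 25)/1300 = 0.0985; h–vi: (290 + 25)/1300 = 0.2423.
Expected DCO frequency = 0.0985 × 0.2423 ≈ 0.02387; observed = 25/1300 ≈ 0.01923.
Coefficient of coincidence = 0.01923/0.02387 ≈ 0.81; interference = 1 − 0.81 = 0.19.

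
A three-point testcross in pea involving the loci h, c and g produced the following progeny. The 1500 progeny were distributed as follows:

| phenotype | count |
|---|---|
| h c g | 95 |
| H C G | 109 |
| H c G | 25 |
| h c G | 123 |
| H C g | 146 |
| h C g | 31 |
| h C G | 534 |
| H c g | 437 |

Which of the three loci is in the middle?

g

The two most frequent reciprocal classes, h C G and H c g, are the parental types, so the F1 was h C G / H c g.
The two rarest classes, h C g and H c G, are the double crossovers. Comparing them with the parentals, only the g allele has switched, so g is the middle locus and the order is c – g – h.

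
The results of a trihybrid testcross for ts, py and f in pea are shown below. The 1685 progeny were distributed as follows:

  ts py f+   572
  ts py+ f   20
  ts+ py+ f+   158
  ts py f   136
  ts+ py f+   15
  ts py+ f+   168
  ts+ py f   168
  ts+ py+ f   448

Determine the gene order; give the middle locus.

ts

The two most frequent reciprocal classes, ts py f+ and ts+ py+ f, are the parental types, so the F1 was ts py f+ / ts+ py+ f.
The two rarest classes, ts+ py f+ and ts py+ f, are the double crossovers. Comparing them with the parentals, only the ts allele has switched, so ts is the middle locus and the order is py – ts – f.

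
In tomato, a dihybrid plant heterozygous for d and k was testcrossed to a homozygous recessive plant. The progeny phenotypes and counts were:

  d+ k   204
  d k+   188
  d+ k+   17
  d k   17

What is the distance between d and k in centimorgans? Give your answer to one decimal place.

The two most frequent classes, d+ k (204) and d k+ (188), are the parental types, so the F1 was d+ k / d k+.
The recombinant classes are d+ k+ and d k: 17 + 17 = 34.
Recombination frequency = 34/426 = 0.0798 ≈ 8.0%, i.e. 8.0 centimorgans.

8.0 centimorgans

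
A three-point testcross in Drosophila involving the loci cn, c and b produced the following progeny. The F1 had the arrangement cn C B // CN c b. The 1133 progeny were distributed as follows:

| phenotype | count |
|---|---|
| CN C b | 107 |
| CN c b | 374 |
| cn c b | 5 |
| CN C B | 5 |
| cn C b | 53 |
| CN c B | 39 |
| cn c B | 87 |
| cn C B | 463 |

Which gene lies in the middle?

The two rarest classes, CN C B and cn c b, are the double crossovers. Comparing them with the parentals, only the cn allele has switched, so cn is the middle locus and the order is b – cn – c.

cn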